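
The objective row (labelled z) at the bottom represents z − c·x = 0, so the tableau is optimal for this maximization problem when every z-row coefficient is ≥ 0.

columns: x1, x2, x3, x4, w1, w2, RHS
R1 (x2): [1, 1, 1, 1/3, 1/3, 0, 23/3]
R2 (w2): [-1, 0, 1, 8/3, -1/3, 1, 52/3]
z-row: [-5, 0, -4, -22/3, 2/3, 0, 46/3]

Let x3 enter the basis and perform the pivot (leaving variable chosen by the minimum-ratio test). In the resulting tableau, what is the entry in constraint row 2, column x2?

-1

Ratio test on column x3 — row 1: (23/3)/1 = 23/3; row 2: (52/3)/1 = 52/3. Minimum is 23/3 at row 1 (x2 leaves); pivot element 1.
Divide row 1 by 1; eliminate column x3 from the other rows.
Row 2 update in column x2: 0 − 1·1 = -1.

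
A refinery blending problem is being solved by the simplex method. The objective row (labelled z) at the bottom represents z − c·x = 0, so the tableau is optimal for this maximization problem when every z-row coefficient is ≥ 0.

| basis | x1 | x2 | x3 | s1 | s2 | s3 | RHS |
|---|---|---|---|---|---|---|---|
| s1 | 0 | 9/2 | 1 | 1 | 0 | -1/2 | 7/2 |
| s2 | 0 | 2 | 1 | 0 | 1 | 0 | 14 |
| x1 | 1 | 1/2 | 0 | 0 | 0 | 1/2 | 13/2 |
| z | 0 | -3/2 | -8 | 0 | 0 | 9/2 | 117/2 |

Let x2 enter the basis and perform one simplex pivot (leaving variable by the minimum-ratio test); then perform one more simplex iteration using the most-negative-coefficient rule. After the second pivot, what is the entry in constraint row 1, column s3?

-1/2

Ratio test on column x2 — row 1: (7/2)/(9/2) = 7/9; row 2: 14/2 = 7; row 3: (13/2)/(1/2) = 13. Minimum is 7/9 at row 1 (s1 leaves); pivot element 9/2.
Divide row 1 by 9/2; eliminate column x2 from the other rows.
Second iteration: most negative z-row entry is -23/3 in column x3, so x3 enters.
Ratio test on column x3 — row 1: (7/9)/(2/9) = 7/2; row 2: (112/9)/(5/9) = 112/5; row 3: entry -1/9 ≤ 0. Minimum is 7/2 at row 1 (x2 leaves); pivot element 2/9.
Divide row 1 by 2/9; eliminate column x3 from the other rows.
After both pivots, the entry at constraint row 1, column s3 is -1/2.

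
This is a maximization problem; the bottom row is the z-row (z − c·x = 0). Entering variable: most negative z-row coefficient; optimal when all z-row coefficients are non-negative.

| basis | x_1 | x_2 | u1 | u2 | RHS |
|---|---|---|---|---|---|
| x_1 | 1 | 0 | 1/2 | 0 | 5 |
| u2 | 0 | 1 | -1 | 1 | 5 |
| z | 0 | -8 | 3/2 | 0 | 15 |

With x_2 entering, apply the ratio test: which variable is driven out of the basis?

Column x_2 entries and ratios — x_1: 0 ≤ 0, skip; u2: 5/1 = 5.
Smallest ratio is 5 in the row of u2, so u2 leaves.

u2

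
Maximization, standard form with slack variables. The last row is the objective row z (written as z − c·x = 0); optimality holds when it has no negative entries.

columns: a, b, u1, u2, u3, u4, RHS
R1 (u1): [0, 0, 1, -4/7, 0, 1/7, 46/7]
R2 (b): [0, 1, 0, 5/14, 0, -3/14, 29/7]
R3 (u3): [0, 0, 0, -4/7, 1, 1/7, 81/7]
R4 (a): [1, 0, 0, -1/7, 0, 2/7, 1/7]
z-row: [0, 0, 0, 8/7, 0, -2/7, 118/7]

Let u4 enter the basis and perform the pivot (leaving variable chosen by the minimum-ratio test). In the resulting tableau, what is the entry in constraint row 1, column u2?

-1/2

Ratio test on column u4 — row 1: (46/7)/(1/7) = 46; row 2: entry -3/14 ≤ 0; row 3: (81/7)/(1/7) = 81; row 4: (1/7)/(2/7) = 1/2. Minimum is 1/2 at row 4 (a leaves); pivot element 2/7.
Divide row 4 by 2/7; eliminate column u4 from the other rows.
Row 1 update in column u2: -4/7 − (1/7)·(-1/2) = -1/2.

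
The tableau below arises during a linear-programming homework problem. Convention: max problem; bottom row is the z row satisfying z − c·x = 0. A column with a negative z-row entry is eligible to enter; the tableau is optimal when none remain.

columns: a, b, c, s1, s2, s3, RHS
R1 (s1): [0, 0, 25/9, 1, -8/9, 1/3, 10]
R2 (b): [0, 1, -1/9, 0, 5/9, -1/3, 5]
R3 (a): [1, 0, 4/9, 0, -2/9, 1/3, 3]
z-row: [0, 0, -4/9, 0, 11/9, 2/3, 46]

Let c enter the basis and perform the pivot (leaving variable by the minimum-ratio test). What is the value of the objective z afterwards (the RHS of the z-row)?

238/5

Ratio test on column c — row 1: 10/(25/9) = 18/5; row 2: entry -1/9 ≤ 0; row 3: 3/(4/9) = 27/4. Minimum is 18/5 at row 1 (s1 leaves); pivot element 25/9.
Pivot on row 1; the z-row RHS becomes 46 − (-4/9)·(18/5) = 238/5.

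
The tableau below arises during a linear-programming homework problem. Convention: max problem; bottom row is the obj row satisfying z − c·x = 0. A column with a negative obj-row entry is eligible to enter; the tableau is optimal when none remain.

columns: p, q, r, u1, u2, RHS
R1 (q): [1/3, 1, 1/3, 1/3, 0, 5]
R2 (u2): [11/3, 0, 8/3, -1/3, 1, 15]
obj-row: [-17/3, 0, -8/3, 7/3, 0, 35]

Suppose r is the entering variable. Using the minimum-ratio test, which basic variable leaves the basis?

u2

Column r entries and ratios — q: 5/(1/3) = 15; u2: 15/(8/3) = 45/8.
Smallest ratio is 45/8 in the row of u2, so u2 leaves.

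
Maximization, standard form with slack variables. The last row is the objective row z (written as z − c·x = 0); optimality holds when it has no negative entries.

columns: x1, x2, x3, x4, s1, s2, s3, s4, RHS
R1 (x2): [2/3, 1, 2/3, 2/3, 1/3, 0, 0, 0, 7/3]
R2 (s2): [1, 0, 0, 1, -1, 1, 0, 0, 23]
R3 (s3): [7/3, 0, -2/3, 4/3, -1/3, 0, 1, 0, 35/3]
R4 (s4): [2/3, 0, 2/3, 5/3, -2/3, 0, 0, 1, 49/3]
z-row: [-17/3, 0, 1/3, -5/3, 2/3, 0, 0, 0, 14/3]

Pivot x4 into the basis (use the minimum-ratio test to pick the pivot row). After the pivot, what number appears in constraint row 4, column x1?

-1

Ratio test on column x4 — row 1: (7/3)/(2/3) = 7/2; row 2: 23/1 = 23; row 3: (35/3)/(4/3) = 35/4; row 4: (49/3)/(5/3) = 49/5. Minimum is 7/2 at row 1 (x2 leaves); pivot element 2/3.
Divide row 1 by 2/3; eliminate column x4 from the other rows.
Row 4 update in column x1: 2/3 − (5/3)·1 = -1.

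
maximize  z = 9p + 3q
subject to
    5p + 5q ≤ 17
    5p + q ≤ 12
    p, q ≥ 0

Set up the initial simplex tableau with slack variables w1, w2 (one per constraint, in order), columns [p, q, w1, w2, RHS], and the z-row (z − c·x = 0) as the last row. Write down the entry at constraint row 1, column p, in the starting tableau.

Constraint 1 has coefficient 5 on p.

5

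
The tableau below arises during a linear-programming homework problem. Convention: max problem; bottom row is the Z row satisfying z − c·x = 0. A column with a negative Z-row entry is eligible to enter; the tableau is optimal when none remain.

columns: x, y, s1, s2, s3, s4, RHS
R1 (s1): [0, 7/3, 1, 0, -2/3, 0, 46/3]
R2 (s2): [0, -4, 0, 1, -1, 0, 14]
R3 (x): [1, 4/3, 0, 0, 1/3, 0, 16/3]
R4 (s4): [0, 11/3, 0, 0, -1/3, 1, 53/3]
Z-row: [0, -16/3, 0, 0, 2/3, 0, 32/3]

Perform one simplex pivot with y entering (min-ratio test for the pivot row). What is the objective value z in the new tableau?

32

Ratio test on column y — row 1: (46/3)/(7/3) = 46/7; row 2: entry -4 ≤ 0; row 3: (16/3)/(4/3) = 4; row 4: (53/3)/(11/3) = 53/11. Minimum is 4 at row 3 (x leaves); pivot element 4/3.
Pivot on row 3; the Z-row RHS becomes 32/3 − (-16/3)·4 = 32.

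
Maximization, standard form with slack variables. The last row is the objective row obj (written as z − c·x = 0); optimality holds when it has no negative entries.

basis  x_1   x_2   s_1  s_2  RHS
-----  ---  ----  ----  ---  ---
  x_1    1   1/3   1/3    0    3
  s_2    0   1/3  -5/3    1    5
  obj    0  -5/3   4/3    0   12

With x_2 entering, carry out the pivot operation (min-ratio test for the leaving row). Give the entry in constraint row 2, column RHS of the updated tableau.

2

Ratio test on column x_2 — row 1: 3/(1/3) = 9; row 2: 5/(1/3) = 15. Minimum is 9 at row 1 (x_1 leaves); pivot element 1/3.
Divide row 1 by 1/3; eliminate column x_2 from the other rows.
Row 2 update in column RHS: 5 − (1/3)·9 = 2.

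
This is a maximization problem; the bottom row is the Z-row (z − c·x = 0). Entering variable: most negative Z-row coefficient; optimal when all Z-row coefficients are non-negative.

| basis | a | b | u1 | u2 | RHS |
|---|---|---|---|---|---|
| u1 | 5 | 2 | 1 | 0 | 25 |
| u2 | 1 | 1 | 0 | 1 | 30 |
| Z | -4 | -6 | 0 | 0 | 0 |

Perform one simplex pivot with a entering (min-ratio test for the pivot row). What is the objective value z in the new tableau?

20

Ratio test on column a — row 1: 25/5 = 5; row 2: 30/1 = 30. Minimum is 5 at row 1 (u1 leaves); pivot element 5.
Pivot on row 1; the Z-row RHS becomes 0 − (-4)·5 = 20.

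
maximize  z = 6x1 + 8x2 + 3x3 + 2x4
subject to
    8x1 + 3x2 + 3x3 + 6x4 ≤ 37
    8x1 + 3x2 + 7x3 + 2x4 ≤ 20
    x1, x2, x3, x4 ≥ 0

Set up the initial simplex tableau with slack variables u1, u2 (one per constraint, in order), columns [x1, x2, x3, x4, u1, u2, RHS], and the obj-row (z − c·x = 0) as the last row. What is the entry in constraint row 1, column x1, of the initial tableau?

8

Constraint 1 has coefficient 8 on x1.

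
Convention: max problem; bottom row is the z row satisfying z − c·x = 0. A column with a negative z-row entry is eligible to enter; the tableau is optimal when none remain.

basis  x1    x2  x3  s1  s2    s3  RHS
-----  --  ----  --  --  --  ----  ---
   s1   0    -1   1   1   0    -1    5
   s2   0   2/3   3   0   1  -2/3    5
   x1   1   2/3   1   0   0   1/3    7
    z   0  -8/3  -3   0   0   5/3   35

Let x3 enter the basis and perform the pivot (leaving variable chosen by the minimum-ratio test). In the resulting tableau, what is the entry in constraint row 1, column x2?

Ratio test on column x3 — row 1: 5/1 = 5; row 2: 5/3 = 5/3; row 3: 7/1 = 7. Minimum is 5/3 at row 2 (s2 leaves); pivot element 3.
Divide row 2 by 3; eliminate column x3 from the other rows.
Row 1 update in column x2: -1 − 1·(2/9) = -11/9.

-11/9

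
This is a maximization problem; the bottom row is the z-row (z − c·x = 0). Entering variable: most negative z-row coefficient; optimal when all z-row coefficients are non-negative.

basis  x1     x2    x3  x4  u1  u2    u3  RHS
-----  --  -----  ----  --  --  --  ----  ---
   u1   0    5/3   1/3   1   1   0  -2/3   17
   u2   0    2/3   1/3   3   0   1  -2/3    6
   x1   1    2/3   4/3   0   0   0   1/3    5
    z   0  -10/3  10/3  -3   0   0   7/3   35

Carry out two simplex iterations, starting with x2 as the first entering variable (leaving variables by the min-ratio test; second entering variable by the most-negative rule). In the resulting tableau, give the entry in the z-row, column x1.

Ratio test on column x2 — row 1: 17/(5/3) = 51/5; row 2: 6/(2/3) = 9; row 3: 5/(2/3) = 15/2. Minimum is 15/2 at row 3 (x1 leaves); pivot element 2/3.
Divide row 3 by 2/3; eliminate column x2 from the other rows.
Second iteration: most negative z-row entry is -3 in column x4, so x4 enters.
Ratio test on column x4 — row 1: (9/2)/1 = 9/2; row 2: 1/3 = 1/3; row 3: entry 0 ≤ 0. Minimum is 1/3 at row 2 (u2 leaves); pivot element 3.
Divide row 2 by 3; eliminate column x4 from the other rows.
After both pivots, the entry at the z-row, column x1 is 4.

4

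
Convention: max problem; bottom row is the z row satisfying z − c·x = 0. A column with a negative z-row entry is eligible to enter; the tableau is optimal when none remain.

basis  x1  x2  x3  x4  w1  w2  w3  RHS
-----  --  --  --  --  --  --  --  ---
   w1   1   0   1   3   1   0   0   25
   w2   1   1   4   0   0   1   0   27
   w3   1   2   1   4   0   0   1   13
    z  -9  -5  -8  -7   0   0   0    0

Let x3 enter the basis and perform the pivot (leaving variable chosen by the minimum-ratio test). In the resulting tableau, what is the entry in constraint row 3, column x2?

7/4

Ratio test on column x3 — row 1: 25/1 = 25; row 2: 27/4 = 27/4; row 3: 13/1 = 13. Minimum is 27/4 at row 2 (w2 leaves); pivot element 4.
Divide row 2 by 4; eliminate column x3 from the other rows.
Row 3 update in column x2: 2 − 1·(1/4) = 7/4.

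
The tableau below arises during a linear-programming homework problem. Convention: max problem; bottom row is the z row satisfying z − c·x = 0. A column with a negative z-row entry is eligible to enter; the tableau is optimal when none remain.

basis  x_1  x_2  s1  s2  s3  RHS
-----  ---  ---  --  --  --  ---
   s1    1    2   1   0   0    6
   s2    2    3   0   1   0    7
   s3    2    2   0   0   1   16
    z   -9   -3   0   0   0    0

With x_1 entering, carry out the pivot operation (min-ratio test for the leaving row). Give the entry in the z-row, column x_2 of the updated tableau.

Ratio test on column x_1 — row 1: 6/1 = 6; row 2: 7/2 = 7/2; row 3: 16/2 = 8. Minimum is 7/2 at row 2 (s2 leaves); pivot element 2.
Divide row 2 by 2; eliminate column x_1 from the other rows.
z-row update in column x_2: -3 − (-9)·(3/2) = 21/2.

21/2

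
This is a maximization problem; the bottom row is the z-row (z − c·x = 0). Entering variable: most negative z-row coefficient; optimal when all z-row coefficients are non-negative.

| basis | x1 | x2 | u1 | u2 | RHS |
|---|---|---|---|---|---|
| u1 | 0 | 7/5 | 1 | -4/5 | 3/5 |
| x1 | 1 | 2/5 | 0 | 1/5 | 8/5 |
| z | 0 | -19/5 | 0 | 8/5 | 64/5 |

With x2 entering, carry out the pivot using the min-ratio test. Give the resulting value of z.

101/7

Ratio test on column x2 — row 1: (3/5)/(7/5) = 3/7; row 2: (8/5)/(2/5) = 4. Minimum is 3/7 at row 1 (u1 leaves); pivot element 7/5.
Pivot on row 1; the z-row RHS becomes 64/5 − (-19/5)·(3/7) = 101/7.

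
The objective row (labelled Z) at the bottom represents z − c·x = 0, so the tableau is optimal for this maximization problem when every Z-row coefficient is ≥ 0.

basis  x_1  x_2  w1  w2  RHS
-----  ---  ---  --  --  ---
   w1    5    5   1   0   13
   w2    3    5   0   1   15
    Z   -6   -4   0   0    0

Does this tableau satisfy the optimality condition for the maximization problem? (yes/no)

no

The Z-row has a negative entry -6 in column x_1, so it is not optimal.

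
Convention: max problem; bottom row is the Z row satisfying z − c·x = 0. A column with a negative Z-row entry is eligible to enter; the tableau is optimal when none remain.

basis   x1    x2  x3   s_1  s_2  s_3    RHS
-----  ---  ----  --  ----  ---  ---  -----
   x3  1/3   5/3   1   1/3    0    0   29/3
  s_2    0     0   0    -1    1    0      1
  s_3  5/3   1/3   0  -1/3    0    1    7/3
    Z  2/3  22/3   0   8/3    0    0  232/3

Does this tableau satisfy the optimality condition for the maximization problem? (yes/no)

yes

Every Z-row coefficient is ≥ 0, so the tableau is optimal.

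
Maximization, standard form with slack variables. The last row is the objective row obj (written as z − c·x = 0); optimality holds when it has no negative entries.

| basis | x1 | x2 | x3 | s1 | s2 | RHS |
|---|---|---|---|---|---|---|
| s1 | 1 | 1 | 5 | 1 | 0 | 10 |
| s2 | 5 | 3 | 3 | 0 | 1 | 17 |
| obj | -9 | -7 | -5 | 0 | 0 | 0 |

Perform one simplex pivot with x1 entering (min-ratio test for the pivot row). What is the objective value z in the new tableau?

153/5

Ratio test on column x1 — row 1: 10/1 = 10; row 2: 17/5 = 17/5. Minimum is 17/5 at row 2 (s2 leaves); pivot element 5.
Pivot on row 2; the obj-row RHS becomes 0 − (-9)·(17/5) = 153/5.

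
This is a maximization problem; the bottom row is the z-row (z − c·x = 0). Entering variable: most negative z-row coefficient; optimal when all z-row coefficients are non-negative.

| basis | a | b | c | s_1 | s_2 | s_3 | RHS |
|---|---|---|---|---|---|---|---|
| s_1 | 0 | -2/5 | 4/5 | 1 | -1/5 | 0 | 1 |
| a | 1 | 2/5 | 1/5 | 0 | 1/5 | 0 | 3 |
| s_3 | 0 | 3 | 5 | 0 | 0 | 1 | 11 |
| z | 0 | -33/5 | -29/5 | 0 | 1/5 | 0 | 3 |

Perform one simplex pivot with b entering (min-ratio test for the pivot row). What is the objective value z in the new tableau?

136/5

Ratio test on column b — row 1: entry -2/5 ≤ 0; row 2: 3/(2/5) = 15/2; row 3: 11/3 = 11/3. Minimum is 11/3 at row 3 (s_3 leaves); pivot element 3.
Pivot on row 3; the z-row RHS becomes 3 − (-33/5)·(11/3) = 136/5.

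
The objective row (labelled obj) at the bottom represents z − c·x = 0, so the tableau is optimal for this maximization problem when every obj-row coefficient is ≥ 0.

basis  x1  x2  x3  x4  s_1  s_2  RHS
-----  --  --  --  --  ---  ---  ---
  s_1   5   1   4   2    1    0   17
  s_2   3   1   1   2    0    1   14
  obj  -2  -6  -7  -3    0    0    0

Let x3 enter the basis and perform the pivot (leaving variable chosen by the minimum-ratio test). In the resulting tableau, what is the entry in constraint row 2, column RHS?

Ratio test on column x3 — row 1: 17/4 = 17/4; row 2: 14/1 = 14. Minimum is 17/4 at row 1 (s_1 leaves); pivot element 4.
Divide row 1 by 4; eliminate column x3 from the other rows.
Row 2 update in column RHS: 14 − 1·(17/4) = 39/4.

39/4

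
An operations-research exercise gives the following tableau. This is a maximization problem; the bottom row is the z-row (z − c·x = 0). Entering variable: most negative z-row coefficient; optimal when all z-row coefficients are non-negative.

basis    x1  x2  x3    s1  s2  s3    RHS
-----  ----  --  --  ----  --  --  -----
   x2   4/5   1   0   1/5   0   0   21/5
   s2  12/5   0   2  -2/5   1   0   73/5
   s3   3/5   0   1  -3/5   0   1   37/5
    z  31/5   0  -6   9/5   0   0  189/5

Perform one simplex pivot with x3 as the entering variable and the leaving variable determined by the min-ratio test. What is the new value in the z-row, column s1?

Ratio test on column x3 — row 1: entry 0 ≤ 0; row 2: (73/5)/2 = 73/10; row 3: (37/5)/1 = 37/5. Minimum is 73/10 at row 2 (s2 leaves); pivot element 2.
Divide row 2 by 2; eliminate column x3 from the other rows.
z-row update in column s1: 9/5 − (-6)·(-1/5) = 3/5.

3/5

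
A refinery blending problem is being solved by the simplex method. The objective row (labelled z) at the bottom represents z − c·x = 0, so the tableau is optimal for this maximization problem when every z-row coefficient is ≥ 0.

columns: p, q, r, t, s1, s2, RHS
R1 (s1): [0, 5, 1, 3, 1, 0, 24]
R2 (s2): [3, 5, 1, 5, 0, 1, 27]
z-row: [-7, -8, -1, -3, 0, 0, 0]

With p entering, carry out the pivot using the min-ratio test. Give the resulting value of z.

63

Ratio test on column p — row 1: entry 0 ≤ 0; row 2: 27/3 = 9. Minimum is 9 at row 2 (s2 leaves); pivot element 3.
Pivot on row 2; the z-row RHS becomes 0 − (-7)·9 = 63.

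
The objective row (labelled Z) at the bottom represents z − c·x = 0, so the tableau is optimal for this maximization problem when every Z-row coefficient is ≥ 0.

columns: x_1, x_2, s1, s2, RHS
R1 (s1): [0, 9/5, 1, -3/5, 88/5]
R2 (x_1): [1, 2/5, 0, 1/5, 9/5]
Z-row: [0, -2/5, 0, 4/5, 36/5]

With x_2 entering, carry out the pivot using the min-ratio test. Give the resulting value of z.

Ratio test on column x_2 — row 1: (88/5)/(9/5) = 88/9; row 2: (9/5)/(2/5) = 9/2. Minimum is 9/2 at row 2 (x_1 leaves); pivot element 2/5.
Pivot on row 2; the Z-row RHS becomes 36/5 − (-2/5)·(9/2) = 9.

9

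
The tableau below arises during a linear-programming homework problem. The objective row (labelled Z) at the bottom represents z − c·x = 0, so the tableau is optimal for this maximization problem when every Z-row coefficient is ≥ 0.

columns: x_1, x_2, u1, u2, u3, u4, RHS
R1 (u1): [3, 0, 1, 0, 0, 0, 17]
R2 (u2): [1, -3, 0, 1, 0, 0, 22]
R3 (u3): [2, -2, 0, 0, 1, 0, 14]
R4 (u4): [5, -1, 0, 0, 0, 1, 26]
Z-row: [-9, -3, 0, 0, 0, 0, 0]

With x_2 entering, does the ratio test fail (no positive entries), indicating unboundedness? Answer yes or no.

yes

Every constraint-row entry in column x_2 is ≤ 0, so increasing x_2 is unbounded.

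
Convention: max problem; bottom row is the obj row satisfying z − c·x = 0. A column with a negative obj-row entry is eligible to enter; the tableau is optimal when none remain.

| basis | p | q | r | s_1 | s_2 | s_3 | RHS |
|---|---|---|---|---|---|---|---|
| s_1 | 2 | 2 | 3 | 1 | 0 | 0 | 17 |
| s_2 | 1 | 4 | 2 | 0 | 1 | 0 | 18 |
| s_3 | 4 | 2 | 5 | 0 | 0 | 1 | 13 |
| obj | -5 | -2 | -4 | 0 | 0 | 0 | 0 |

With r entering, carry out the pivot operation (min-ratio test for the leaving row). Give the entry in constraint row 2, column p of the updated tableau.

-3/5

Ratio test on column r — row 1: 17/3 = 17/3; row 2: 18/2 = 9; row 3: 13/5 = 13/5. Minimum is 13/5 at row 3 (s_3 leaves); pivot element 5.
Divide row 3 by 5; eliminate column r from the other rows.
Row 2 update in column p: 1 − 2·(4/5) = -3/5.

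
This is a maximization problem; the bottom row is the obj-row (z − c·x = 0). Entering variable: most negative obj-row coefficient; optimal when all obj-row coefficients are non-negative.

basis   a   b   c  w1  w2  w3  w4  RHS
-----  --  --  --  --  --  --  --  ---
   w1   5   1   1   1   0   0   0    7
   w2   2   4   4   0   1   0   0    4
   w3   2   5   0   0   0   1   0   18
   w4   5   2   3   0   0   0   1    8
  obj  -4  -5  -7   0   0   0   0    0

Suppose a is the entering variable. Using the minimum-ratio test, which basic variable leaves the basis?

Column a entries and ratios — w1: 7/5 = 7/5; w2: 4/2 = 2; w3: 18/2 = 9; w4: 8/5 = 8/5.
Smallest ratio is 7/5 in the row of w1, so w1 leaves.

w1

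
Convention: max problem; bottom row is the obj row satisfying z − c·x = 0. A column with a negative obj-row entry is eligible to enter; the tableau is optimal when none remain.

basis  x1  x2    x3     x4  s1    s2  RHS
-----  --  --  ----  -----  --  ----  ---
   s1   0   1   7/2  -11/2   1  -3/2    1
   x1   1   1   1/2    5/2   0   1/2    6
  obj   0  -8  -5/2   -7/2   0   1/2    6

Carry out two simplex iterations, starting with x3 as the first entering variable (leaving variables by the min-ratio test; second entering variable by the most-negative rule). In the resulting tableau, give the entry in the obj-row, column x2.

Ratio test on column x3 — row 1: 1/(7/2) = 2/7; row 2: 6/(1/2) = 12. Minimum is 2/7 at row 1 (s1 leaves); pivot element 7/2.
Divide row 1 by 7/2; eliminate column x3 from the other rows.
Second iteration: most negative obj-row entry is -52/7 in column x4, so x4 enters.
Ratio test on column x4 — row 1: entry -11/7 ≤ 0; row 2: (41/7)/(23/7) = 41/23. Minimum is 41/23 at row 2 (x1 leaves); pivot element 23/7.
Divide row 2 by 23/7; eliminate column x4 from the other rows.
After both pivots, the entry at the obj-row, column x2 is -123/23.

-123/23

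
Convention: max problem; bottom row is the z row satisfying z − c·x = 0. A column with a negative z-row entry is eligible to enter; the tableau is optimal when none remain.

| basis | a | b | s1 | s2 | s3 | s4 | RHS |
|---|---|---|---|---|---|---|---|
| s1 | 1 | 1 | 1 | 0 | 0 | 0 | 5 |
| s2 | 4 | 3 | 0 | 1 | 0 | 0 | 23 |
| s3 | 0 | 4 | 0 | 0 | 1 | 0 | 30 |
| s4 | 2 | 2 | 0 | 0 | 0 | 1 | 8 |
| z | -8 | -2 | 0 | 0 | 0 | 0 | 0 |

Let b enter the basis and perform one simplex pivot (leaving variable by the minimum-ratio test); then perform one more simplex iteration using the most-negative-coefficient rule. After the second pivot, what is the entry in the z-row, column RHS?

Ratio test on column b — row 1: 5/1 = 5; row 2: 23/3 = 23/3; row 3: 30/4 = 15/2; row 4: 8/2 = 4. Minimum is 4 at row 4 (s4 leaves); pivot element 2.
Divide row 4 by 2; eliminate column b from the other rows.
Second iteration: most negative z-row entry is -6 in column a, so a enters.
Ratio test on column a — row 1: entry 0 ≤ 0; row 2: 11/1 = 11; row 3: entry -4 ≤ 0; row 4: 4/1 = 4. Minimum is 4 at row 4 (b leaves); pivot element 1.
Divide row 4 by 1; eliminate column a from the other rows.
After both pivots, the entry at the z-row, column RHS is 32.

32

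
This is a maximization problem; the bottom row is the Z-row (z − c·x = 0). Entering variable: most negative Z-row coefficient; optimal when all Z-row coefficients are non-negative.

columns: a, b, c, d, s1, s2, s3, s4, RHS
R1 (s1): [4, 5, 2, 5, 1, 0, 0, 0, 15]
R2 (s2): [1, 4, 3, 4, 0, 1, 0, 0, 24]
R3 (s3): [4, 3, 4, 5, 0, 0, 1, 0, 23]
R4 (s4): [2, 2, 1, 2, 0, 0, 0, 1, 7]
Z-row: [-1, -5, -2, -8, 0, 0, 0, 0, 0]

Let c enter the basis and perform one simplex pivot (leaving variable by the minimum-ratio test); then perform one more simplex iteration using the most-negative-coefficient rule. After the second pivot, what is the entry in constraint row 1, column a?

Ratio test on column c — row 1: 15/2 = 15/2; row 2: 24/3 = 8; row 3: 23/4 = 23/4; row 4: 7/1 = 7. Minimum is 23/4 at row 3 (s3 leaves); pivot element 4.
Divide row 3 by 4; eliminate column c from the other rows.
Second iteration: most negative Z-row entry is -11/2 in column d, so d enters.
Ratio test on column d — row 1: (7/2)/(5/2) = 7/5; row 2: (27/4)/(1/4) = 27; row 3: (23/4)/(5/4) = 23/5; row 4: (5/4)/(3/4) = 5/3. Minimum is 7/5 at row 1 (s1 leaves); pivot element 5/2.
Divide row 1 by 5/2; eliminate column d from the other rows.
After both pivots, the entry at constraint row 1, column a is 4/5.

4/5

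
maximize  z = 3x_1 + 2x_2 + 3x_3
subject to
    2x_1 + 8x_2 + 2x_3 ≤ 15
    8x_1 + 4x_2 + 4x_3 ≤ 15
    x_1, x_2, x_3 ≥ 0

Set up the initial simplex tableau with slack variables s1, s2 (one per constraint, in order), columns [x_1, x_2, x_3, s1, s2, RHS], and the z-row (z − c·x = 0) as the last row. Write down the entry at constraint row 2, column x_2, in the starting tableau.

Constraint 2 has coefficient 4 on x_2.

4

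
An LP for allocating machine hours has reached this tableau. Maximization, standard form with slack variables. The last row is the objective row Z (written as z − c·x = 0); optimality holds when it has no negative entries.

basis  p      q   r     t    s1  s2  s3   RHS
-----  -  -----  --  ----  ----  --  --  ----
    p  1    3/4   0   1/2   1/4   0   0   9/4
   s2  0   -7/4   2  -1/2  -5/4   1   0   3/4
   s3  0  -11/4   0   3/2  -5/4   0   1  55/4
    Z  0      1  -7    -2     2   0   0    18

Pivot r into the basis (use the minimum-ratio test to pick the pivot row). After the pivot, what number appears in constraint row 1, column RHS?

Ratio test on column r — row 1: entry 0 ≤ 0; row 2: (3/4)/2 = 3/8; row 3: entry 0 ≤ 0. Minimum is 3/8 at row 2 (s2 leaves); pivot element 2.
Divide row 2 by 2; eliminate column r from the other rows.
Row 1 update in column RHS: 9/4 − 0·(3/8) = 9/4.

9/4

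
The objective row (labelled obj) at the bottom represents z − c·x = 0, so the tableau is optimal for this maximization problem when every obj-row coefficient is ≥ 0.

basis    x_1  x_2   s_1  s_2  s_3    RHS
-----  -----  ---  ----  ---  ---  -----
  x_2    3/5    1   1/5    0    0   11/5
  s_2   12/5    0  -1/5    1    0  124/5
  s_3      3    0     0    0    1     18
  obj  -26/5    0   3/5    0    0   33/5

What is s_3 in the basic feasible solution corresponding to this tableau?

s_3 is basic (row 3); its value is the RHS of that row, 18.

18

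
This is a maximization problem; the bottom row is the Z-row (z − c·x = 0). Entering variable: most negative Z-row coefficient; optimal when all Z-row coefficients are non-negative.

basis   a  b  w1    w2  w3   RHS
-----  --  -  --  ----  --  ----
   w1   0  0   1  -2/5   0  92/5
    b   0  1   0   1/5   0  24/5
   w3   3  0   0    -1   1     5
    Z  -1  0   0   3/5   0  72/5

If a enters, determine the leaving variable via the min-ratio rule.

Column a entries and ratios — w1: 0 ≤ 0, skip; b: 0 ≤ 0, skip; w3: 5/3 = 5/3.
Smallest ratio is 5/3 in the row of w3, so w3 leaves.

w3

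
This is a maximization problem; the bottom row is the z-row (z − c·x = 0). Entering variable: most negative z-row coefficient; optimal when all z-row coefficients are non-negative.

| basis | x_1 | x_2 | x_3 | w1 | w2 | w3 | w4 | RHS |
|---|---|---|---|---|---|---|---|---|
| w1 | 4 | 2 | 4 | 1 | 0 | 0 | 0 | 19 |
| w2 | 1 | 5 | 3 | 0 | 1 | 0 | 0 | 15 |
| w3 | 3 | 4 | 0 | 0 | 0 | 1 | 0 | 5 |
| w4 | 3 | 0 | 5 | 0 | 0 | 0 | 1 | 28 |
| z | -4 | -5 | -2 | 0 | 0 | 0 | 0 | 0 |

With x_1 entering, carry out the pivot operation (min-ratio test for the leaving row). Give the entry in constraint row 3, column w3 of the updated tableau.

1/3

Ratio test on column x_1 — row 1: 19/4 = 19/4; row 2: 15/1 = 15; row 3: 5/3 = 5/3; row 4: 28/3 = 28/3. Minimum is 5/3 at row 3 (w3 leaves); pivot element 3.
Divide row 3 by 3; eliminate column x_1 from the other rows.
In the new row 3, the w3 entry is the old entry divided by the pivot: 1/3 = 1/3.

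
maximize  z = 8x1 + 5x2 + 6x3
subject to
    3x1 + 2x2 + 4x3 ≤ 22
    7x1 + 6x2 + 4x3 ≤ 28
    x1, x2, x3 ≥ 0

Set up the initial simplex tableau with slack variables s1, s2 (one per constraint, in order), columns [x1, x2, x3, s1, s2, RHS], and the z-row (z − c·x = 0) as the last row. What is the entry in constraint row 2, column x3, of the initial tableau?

Constraint 2 has coefficient 4 on x3.

4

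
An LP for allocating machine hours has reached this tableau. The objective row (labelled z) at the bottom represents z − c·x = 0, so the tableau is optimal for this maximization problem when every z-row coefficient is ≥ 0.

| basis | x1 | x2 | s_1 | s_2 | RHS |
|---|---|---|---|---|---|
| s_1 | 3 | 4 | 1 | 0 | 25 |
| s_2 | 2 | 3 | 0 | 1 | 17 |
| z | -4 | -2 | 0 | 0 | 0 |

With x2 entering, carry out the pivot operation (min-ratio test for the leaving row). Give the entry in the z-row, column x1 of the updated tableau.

-8/3

Ratio test on column x2 — row 1: 25/4 = 25/4; row 2: 17/3 = 17/3. Minimum is 17/3 at row 2 (s_2 leaves); pivot element 3.
Divide row 2 by 3; eliminate column x2 from the other rows.
z-row update in column x1: -4 − (-2)·(2/3) = -8/3.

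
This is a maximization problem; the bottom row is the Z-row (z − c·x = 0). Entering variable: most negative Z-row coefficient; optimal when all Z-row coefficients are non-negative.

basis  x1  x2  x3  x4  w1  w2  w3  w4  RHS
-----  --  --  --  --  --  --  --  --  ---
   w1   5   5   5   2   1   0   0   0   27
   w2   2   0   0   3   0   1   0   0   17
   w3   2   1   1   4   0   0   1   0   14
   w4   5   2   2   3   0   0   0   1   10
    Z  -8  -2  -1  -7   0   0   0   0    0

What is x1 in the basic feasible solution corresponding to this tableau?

0

x1 is not in the basis, so in the current basic feasible solution x1 = 0.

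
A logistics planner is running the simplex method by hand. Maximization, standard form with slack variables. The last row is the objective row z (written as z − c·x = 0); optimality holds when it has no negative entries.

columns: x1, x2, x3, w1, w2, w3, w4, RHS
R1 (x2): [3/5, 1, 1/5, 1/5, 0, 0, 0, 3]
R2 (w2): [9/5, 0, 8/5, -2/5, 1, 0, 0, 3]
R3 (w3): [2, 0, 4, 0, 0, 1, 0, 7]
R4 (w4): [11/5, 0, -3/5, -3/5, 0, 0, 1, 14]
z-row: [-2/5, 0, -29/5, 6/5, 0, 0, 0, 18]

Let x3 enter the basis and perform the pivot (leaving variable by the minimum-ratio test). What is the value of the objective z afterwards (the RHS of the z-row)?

Ratio test on column x3 — row 1: 3/(1/5) = 15; row 2: 3/(8/5) = 15/8; row 3: 7/4 = 7/4; row 4: entry -3/5 ≤ 0. Minimum is 7/4 at row 3 (w3 leaves); pivot element 4.
Pivot on row 3; the z-row RHS becomes 18 − (-29/5)·(7/4) = 563/20.

563/20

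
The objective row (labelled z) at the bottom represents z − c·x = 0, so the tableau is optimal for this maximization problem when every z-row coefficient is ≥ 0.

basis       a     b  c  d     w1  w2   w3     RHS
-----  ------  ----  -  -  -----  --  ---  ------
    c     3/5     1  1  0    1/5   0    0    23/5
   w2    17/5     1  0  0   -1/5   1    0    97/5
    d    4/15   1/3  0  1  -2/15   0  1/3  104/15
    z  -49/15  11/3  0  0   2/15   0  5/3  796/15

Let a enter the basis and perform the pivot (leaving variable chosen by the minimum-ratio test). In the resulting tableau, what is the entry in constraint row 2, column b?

Ratio test on column a — row 1: (23/5)/(3/5) = 23/3; row 2: (97/5)/(17/5) = 97/17; row 3: (104/15)/(4/15) = 26. Minimum is 97/17 at row 2 (w2 leaves); pivot element 17/5.
Divide row 2 by 17/5; eliminate column a from the other rows.
In the new row 2, the b entry is the old entry divided by the pivot: 1/(17/5) = 5/17.

5/17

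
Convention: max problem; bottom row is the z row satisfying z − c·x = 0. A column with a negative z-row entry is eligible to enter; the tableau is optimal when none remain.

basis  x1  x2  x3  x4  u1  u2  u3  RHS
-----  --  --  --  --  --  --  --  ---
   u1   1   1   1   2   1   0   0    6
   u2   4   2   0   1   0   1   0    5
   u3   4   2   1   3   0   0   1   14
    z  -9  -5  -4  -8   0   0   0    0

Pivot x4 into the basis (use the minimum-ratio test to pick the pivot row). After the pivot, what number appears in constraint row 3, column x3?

-1/2

Ratio test on column x4 — row 1: 6/2 = 3; row 2: 5/1 = 5; row 3: 14/3 = 14/3. Minimum is 3 at row 1 (u1 leaves); pivot element 2.
Divide row 1 by 2; eliminate column x4 from the other rows.
Row 3 update in column x3: 1 − 3·(1/2) = -1/2.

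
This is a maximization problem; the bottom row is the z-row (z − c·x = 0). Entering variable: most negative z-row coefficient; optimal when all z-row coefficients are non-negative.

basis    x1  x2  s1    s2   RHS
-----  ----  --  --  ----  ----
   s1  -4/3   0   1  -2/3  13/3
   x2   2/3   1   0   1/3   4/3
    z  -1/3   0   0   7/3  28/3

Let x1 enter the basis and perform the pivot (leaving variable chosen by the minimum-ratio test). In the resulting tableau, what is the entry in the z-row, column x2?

1/2

Ratio test on column x1 — row 1: entry -4/3 ≤ 0; row 2: (4/3)/(2/3) = 2. Minimum is 2 at row 2 (x2 leaves); pivot element 2/3.
Divide row 2 by 2/3; eliminate column x1 from the other rows.
z-row update in column x2: 0 − (-1/3)·(3/2) = 1/2.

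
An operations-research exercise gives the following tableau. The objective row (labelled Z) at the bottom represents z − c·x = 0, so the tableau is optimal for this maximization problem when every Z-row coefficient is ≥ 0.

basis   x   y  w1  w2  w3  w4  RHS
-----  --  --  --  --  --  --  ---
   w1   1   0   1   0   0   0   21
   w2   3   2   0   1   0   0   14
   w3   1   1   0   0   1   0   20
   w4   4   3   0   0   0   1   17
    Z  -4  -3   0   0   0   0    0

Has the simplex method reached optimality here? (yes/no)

The Z-row has a negative entry -4 in column x, so it is not optimal.

no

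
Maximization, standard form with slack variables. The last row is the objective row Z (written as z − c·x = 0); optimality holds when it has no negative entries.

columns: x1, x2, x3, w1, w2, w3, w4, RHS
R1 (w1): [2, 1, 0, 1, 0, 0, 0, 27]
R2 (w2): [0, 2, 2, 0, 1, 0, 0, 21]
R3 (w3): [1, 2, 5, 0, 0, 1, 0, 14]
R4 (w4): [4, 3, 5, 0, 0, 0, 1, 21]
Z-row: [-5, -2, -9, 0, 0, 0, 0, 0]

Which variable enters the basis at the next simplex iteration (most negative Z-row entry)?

Negative Z-row entries: x1: -5, x2: -2, x3: -9.
The most negative is -9 in column x3, so x3 enters.

x3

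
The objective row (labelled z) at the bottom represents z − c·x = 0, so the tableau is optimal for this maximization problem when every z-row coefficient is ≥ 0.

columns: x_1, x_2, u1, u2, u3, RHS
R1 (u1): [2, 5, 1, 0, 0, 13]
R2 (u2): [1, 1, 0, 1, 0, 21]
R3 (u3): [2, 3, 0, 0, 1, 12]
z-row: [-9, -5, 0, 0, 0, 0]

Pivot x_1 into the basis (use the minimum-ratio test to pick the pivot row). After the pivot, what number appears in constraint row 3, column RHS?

6

Ratio test on column x_1 — row 1: 13/2 = 13/2; row 2: 21/1 = 21; row 3: 12/2 = 6. Minimum is 6 at row 3 (u3 leaves); pivot element 2.
Divide row 3 by 2; eliminate column x_1 from the other rows.
In the new row 3, the RHS entry is the old entry divided by the pivot: 12/2 = 6.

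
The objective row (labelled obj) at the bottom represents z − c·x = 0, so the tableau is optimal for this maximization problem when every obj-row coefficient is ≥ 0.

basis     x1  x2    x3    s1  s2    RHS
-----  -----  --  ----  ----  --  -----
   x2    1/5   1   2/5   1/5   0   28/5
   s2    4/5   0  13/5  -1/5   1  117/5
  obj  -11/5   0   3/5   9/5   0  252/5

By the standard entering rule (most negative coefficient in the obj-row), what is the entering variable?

x1

Negative obj-row entries: x1: -11/5.
The most negative is -11/5 in column x1, so x1 enters.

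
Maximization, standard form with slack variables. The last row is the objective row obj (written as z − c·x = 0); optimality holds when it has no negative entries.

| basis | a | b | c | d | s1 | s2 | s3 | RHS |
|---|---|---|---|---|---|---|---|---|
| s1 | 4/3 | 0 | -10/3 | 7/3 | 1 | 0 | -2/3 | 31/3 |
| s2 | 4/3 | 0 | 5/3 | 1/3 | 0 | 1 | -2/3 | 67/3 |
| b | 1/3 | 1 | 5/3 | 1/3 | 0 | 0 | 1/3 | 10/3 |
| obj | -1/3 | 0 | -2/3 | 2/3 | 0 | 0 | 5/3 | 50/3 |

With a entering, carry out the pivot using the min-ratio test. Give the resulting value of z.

77/4

Ratio test on column a — row 1: (31/3)/(4/3) = 31/4; row 2: (67/3)/(4/3) = 67/4; row 3: (10/3)/(1/3) = 10. Minimum is 31/4 at row 1 (s1 leaves); pivot element 4/3.
Pivot on row 1; the obj-row RHS becomes 50/3 − (-1/3)·(31/4) = 77/4.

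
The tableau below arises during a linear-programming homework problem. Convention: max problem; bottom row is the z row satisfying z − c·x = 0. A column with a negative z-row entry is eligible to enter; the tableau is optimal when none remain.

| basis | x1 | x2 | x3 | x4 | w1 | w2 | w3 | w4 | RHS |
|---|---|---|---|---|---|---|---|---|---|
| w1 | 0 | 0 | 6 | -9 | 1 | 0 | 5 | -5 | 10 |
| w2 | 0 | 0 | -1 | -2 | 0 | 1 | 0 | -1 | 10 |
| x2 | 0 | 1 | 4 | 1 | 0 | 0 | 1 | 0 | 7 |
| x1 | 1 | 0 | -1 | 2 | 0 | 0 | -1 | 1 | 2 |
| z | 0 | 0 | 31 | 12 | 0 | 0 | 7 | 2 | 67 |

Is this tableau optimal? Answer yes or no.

Every z-row coefficient is ≥ 0, so the tableau is optimal.

yes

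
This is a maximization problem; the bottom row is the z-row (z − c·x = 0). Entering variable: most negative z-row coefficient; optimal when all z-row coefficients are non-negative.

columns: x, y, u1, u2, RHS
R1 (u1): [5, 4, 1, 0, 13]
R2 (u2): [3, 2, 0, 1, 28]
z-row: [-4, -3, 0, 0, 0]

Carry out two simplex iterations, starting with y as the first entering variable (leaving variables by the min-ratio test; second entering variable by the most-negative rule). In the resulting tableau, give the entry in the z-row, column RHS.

52/5

Ratio test on column y — row 1: 13/4 = 13/4; row 2: 28/2 = 14. Minimum is 13/4 at row 1 (u1 leaves); pivot element 4.
Divide row 1 by 4; eliminate column y from the other rows.
Second iteration: most negative z-row entry is -1/4 in column x, so x enters.
Ratio test on column x — row 1: (13/4)/(5/4) = 13/5; row 2: (43/2)/(1/2) = 43. Minimum is 13/5 at row 1 (y leaves); pivot element 5/4.
Divide row 1 by 5/4; eliminate column x from the other rows.
After both pivots, the entry at the z-row, column RHS is 52/5.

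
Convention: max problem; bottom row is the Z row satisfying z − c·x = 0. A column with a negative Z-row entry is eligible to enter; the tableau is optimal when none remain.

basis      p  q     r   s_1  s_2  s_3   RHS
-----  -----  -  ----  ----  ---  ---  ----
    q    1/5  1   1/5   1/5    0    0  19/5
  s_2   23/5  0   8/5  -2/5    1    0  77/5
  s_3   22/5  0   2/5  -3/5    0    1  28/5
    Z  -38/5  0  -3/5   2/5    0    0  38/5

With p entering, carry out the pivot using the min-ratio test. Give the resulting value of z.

190/11

Ratio test on column p — row 1: (19/5)/(1/5) = 19; row 2: (77/5)/(23/5) = 77/23; row 3: (28/5)/(22/5) = 14/11. Minimum is 14/11 at row 3 (s_3 leaves); pivot element 22/5.
Pivot on row 3; the Z-row RHS becomes 38/5 − (-38/5)·(14/11) = 190/11.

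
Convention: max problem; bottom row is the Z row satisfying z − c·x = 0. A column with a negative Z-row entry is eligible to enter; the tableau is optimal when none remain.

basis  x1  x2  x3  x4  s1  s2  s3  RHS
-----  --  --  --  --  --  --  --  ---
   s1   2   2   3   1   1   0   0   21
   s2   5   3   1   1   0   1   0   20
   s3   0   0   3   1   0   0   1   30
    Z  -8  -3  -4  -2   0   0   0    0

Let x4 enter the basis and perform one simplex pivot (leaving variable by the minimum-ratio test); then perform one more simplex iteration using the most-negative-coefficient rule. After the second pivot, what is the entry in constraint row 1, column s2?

Ratio test on column x4 — row 1: 21/1 = 21; row 2: 20/1 = 20; row 3: 30/1 = 30. Minimum is 20 at row 2 (s2 leaves); pivot element 1.
Divide row 2 by 1; eliminate column x4 from the other rows.
Second iteration: most negative Z-row entry is -2 in column x3, so x3 enters.
Ratio test on column x3 — row 1: 1/2 = 1/2; row 2: 20/1 = 20; row 3: 10/2 = 5. Minimum is 1/2 at row 1 (s1 leaves); pivot element 2.
Divide row 1 by 2; eliminate column x3 from the other rows.
After both pivots, the entry at constraint row 1, column s2 is -1/2.

-1/2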